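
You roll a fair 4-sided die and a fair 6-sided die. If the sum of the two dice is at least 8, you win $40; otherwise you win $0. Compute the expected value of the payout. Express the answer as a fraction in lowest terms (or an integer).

$10

E[payout] = (3/4)·0 + (1/4)·40 = 10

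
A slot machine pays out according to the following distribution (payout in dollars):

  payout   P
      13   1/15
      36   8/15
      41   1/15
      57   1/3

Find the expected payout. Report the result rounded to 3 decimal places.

$41.800

E[X] = (1/15)·13 + (8/15)·36 + (1/15)·41 + (1/3)·57
     = 209/5 ≈ 41.800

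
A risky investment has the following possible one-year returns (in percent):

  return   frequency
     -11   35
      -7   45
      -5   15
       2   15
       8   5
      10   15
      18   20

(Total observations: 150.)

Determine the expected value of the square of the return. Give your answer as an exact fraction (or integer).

Total = 150, so P(return=-11) = 35/150, etc.
E[X²] = (7/30)·121 + (3/10)·49 + (1/10)·25 + (1/10)·4 + (1/30)·64 + (1/10)·100 + (2/15)·324
     = 607/6

607/6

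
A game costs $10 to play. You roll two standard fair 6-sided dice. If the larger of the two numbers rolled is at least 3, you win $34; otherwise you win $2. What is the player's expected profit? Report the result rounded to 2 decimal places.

$20.44

E[payout] = (1/9)·2 + (8/9)·34 = 274/9
Expected profit = 274/9 − 10 = 184/9 ≈ $20.44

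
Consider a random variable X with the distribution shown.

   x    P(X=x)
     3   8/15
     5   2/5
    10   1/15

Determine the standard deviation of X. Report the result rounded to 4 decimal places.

1.8062

E[X] = 64/15, E[X²] = 322/15
Var(X) = E[X²] − (E[X])² = 322/15 − 4096/225 = 734/225
SD(X) = √(734/225) ≈ 1.8062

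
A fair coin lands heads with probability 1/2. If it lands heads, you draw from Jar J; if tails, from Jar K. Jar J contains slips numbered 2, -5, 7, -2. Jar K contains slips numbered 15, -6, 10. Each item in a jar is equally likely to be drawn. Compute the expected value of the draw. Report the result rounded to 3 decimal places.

3.417

E[X | Jar J] = (2 − 5 + 7 − 2)/4 = 1/2
E[X | Jar K] = (15 − 6 + 10)/3 = 19/3
E[X] = (1/2)·1/2 + (1/2)·19/3 = 41/12 ≈ 3.417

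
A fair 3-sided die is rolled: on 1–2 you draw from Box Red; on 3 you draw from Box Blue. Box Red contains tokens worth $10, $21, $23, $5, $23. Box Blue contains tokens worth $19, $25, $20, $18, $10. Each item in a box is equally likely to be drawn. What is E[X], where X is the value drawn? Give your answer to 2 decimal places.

E[X | Box Red] = (10 + 21 + 23 + 5 + 23)/5 = 82/5
E[X | Box Blue] = (19 + 25 + 20 + 18 + 10)/5 = 92/5
E[X] = (2/3)·82/5 + (1/3)·92/5 = 256/15 ≈ 17.07

$17.07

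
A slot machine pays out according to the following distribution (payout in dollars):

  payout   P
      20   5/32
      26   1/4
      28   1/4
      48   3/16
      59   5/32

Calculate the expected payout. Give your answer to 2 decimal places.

$34.84

E[X] = (5/32)·20 + (1/4)·26 + (1/4)·28 + (3/16)·48 + (5/32)·59
     = 1115/32 ≈ 34.84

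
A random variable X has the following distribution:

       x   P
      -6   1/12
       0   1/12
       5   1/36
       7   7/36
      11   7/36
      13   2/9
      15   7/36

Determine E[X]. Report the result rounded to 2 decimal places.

E[X] = (1/12)·(-6) + (1/12)·0 + (1/36)·5 + (7/36)·7 + (7/36)·11 + (2/9)·13 + (7/36)·15
     = 161/18 ≈ 8.94

8.94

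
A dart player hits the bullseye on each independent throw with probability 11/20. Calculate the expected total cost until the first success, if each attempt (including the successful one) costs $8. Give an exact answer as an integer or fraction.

E[#attempts] = 1/p = 20/11; E[cost] = 8·20/11 = 160/11.

160/11 dollars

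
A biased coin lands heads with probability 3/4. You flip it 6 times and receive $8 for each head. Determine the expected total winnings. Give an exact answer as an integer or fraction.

E[#heads] = 6·3/4 = 9/2 (linearity over flips).
E[winnings] = 8·9/2 = 36.

$36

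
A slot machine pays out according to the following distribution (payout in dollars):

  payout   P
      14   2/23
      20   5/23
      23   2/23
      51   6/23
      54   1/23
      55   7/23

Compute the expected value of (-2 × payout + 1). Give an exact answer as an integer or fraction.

E[-2x+1] = (2/23)·(-27) + (5/23)·(-39) + (2/23)·(-45) + (6/23)·(-101) + (1/23)·(-107) + (7/23)·(-109)
     = -1815/23

-1815/23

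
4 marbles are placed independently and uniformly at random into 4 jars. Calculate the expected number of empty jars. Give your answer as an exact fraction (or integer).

81/64

Let Xⱼ=1 if jar j is empty. P(Xⱼ=1) = ((4-1)/4)^4 = 81/256.
By linearity, E[#empty] = 4·81/256 = 81/64.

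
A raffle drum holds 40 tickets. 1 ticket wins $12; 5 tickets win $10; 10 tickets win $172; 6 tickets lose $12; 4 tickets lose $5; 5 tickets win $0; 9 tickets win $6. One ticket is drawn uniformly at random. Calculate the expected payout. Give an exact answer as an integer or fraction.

218/5 dollars

E[payout] = (1/40)·12 + (5/40)·10 + (10/40)·172 + (6/40)·(-12) + (4/40)·(-5) + (5/40)·0 + (9/40)·6 = 218/5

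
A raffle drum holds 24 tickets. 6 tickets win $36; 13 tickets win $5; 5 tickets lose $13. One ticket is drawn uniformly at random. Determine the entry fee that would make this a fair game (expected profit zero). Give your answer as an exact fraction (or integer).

E[payout] = (6/24)·36 + (13/24)·5 + (5/24)·(-13) = 9
Fair fee = E[payout] = 9

$9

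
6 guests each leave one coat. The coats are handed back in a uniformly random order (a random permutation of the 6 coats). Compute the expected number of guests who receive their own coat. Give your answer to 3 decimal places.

1.000

Let Xᵢ = 1 if person i gets their own coat. For each i, P(Xᵢ=1) = 1/6.
By linearity of expectation, E[X₁+…+X_6] = 6·(1/6) = 1.
≈ 1.000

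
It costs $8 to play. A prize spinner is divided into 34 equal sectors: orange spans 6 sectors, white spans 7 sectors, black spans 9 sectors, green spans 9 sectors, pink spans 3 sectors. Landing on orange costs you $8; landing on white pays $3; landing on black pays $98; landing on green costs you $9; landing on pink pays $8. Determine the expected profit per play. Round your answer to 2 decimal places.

E[payout] = (6/34)·(-8) + (7/34)·3 + (9/34)·98 + (9/34)·(-9) + (3/34)·8 = 399/17
Expected profit = 399/17 − 8 = 263/17 ≈ $15.47

$15.47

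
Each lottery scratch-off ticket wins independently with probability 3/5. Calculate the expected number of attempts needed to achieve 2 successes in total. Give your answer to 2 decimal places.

3.33

By linearity (sum of 2 independent geometric waits), E[trials] = 2/p = 2/(3/5) = 10/3.
≈ 3.33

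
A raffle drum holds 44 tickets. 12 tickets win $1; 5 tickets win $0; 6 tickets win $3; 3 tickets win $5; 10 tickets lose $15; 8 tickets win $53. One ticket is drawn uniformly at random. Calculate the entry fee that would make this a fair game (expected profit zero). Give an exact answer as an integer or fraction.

E[payout] = (12/44)·1 + (5/44)·0 + (6/44)·3 + (3/44)·5 + (10/44)·(-15) + (8/44)·53 = 29/4
Fair fee = E[payout] = 29/4

29/4 dollars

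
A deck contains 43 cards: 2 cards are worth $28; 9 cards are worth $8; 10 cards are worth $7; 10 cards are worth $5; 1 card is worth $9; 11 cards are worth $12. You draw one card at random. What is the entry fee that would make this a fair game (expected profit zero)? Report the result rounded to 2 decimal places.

$9.05

E[payout] = (2/43)·28 + (9/43)·8 + (10/43)·7 + (10/43)·5 + (1/43)·9 + (11/43)·12 = 389/43
Fair fee = E[payout] = 389/43 ≈ $9.05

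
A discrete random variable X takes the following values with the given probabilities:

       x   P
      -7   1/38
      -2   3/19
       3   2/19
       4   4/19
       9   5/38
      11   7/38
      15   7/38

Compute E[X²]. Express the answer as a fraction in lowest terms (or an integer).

1532/19

E[X²] = (1/38)·49 + (3/19)·4 + (2/19)·9 + (4/19)·16 + (5/38)·81 + (7/38)·121 + (7/38)·225
     = 1532/19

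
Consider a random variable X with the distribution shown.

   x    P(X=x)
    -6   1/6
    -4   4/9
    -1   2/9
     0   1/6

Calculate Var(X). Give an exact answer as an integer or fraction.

E[X] = (1/6)·(-6) + (4/9)·(-4) + (2/9)·(-1) + (1/6)·0 = -3
E[X²] = (1/6)·36 + (4/9)·16 + (2/9)·1 + (1/6)·0 = 40/3
Var(X) = 40/3 − (-3)² = 13/3

13/3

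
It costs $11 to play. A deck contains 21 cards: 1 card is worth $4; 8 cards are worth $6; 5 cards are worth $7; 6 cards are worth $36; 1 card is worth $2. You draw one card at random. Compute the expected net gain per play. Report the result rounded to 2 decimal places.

E[payout] = (1/21)·4 + (8/21)·6 + (5/21)·7 + (6/21)·36 + (1/21)·2 = 305/21
Expected profit = 305/21 − 11 = 74/21 ≈ $3.52

$3.52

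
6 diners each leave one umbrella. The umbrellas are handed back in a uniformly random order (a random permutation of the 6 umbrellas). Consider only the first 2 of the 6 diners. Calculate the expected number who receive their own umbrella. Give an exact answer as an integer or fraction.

Let Xᵢ = 1 if person i gets their own umbrella. For each i, P(Xᵢ=1) = 1/6.
By linearity of expectation, E[X₁+…+X_2] = 2·(1/6) = 1/3.

1/3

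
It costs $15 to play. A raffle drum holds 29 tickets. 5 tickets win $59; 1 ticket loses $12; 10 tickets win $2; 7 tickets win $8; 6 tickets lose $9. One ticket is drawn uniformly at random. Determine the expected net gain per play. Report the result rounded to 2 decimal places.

E[payout] = (5/29)·59 + (1/29)·(-12) + (10/29)·2 + (7/29)·8 + (6/29)·(-9) = 305/29
Expected profit = 305/29 − 15 = -130/29 ≈ -$4.48

-$4.48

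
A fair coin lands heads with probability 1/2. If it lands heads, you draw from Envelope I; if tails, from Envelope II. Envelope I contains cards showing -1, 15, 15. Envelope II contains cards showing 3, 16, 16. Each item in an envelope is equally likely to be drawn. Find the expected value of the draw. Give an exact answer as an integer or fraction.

E[X | Envelope I] = (-1 + 15 + 15)/3 = 29/3
E[X | Envelope II] = (3 + 16 + 16)/3 = 35/3
E[X] = (1/2)·29/3 + (1/2)·35/3 = 32/3

32/3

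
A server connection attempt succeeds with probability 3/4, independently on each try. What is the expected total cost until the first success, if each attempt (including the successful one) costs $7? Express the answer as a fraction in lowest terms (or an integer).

E[#attempts] = 1/p = 4/3; E[cost] = 7·4/3 = 28/3.

28/3 dollars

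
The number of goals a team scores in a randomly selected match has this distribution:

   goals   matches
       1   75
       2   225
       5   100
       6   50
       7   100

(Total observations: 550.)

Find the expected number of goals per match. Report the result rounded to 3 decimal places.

Total = 550, so P(goals=1) = 75/550, etc.
E[X] = (3/22)·1 + (9/22)·2 + (2/11)·5 + (1/11)·6 + (2/11)·7
     = 81/22 ≈ 3.682

3.682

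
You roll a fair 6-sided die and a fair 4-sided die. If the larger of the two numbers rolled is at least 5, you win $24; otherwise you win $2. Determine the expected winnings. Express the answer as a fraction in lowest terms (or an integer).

28/3 dollars

E[payout] = (2/3)·2 + (1/3)·24 = 28/3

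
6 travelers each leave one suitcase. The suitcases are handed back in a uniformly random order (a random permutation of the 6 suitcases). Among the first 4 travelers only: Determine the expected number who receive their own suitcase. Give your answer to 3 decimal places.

Let Xᵢ = 1 if person i gets their own suitcase. For each i, P(Xᵢ=1) = 1/6.
By linearity of expectation, E[X₁+…+X_4] = 4·(1/6) = 2/3.
≈ 0.667

0.667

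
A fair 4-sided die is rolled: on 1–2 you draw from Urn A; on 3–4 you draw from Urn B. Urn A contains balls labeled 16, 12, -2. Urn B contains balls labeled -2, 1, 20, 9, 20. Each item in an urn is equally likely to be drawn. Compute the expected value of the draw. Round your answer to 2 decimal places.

9.13

E[X | Urn A] = (16 + 12 − 2)/3 = 26/3
E[X | Urn B] = (-2 + 1 + 20 + 9 + 20)/5 = 48/5
E[X] = (1/2)·26/3 + (1/2)·48/5 = 137/15 ≈ 9.13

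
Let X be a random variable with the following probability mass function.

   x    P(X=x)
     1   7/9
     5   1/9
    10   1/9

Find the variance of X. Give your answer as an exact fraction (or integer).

E[X] = (7/9)·1 + (1/9)·5 + (1/9)·10 = 22/9
E[X²] = (7/9)·1 + (1/9)·25 + (1/9)·100 = 44/3
Var(X) = 44/3 − (22/9)² = 704/81

704/81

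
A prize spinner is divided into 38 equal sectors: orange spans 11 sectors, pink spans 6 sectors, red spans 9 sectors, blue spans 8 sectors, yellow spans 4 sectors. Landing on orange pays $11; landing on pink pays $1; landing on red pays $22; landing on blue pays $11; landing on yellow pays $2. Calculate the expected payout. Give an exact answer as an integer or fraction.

E[payout] = (11/38)·11 + (6/38)·1 + (9/38)·22 + (8/38)·11 + (4/38)·2 = 421/38

421/38 dollars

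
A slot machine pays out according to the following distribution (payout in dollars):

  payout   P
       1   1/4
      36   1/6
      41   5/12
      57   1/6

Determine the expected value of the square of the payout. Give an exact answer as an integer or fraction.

8749/6

E[X²] = (1/4)·1 + (1/6)·1296 + (5/12)·1681 + (1/6)·3249
     = 8749/6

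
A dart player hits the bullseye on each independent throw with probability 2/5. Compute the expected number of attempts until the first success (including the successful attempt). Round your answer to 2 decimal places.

For a geometric distribution, E[trials] = 1/p = 1/(2/5) = 5/2.
≈ 2.50

2.50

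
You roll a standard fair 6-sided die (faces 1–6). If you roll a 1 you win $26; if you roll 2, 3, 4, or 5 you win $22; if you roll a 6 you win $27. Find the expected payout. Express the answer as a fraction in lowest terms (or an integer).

47/2 dollars

E[payout] = (2/3)·22 + (1/6)·26 + (1/6)·27 = 47/2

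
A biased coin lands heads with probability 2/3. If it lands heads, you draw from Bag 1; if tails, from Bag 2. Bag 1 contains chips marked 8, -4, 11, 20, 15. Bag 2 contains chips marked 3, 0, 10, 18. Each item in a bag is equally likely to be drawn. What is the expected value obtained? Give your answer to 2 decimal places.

E[X | Bag 1] = (8 − 4 + 11 + 20 + 15)/5 = 10
E[X | Bag 2] = (3 + 0 + 10 + 18)/4 = 31/4
E[X] = (2/3)·10 + (1/3)·31/4 = 37/4 ≈ 9.25

9.25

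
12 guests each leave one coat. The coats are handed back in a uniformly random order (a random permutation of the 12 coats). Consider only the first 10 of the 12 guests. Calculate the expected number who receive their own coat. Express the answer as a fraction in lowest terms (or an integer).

5/6

Let Xᵢ = 1 if person i gets their own coat. For each i, P(Xᵢ=1) = 1/12.
By linearity of expectation, E[X₁+…+X_10] = 10·(1/12) = 5/6.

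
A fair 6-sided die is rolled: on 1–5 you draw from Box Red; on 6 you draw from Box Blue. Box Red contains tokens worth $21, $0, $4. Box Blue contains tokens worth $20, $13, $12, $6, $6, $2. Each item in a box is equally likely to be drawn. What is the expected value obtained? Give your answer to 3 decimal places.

E[X | Box Red] = (21 + 0 + 4)/3 = 25/3
E[X | Box Blue] = (20 + 13 + 12 + 6 + 6 + 2)/6 = 59/6
E[X] = (5/6)·25/3 + (1/6)·59/6 = 103/12 ≈ 8.583

$8.583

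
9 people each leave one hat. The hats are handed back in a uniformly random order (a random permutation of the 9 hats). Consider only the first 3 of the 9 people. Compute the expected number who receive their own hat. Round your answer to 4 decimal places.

0.3333

Let Xᵢ = 1 if person i gets their own hat. For each i, P(Xᵢ=1) = 1/9.
By linearity of expectation, E[X₁+…+X_3] = 3·(1/9) = 1/3.
≈ 0.3333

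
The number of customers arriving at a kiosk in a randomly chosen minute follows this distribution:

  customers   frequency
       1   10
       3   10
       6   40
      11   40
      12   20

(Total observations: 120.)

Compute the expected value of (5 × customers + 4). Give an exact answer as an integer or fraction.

Total = 120, so P(customers=1) = 10/120, etc.
E[5x+4] = (1/12)·9 + (1/12)·19 + (1/3)·34 + (1/3)·59 + (1/6)·64
     = 44

44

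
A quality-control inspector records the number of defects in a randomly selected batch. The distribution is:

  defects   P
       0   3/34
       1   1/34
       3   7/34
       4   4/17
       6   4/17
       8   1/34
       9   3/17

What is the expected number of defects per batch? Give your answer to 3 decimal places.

4.824

E[X] = (3/34)·0 + (1/34)·1 + (7/34)·3 + (4/17)·4 + (4/17)·6 + (1/34)·8 + (3/17)·9
     = 82/17 ≈ 4.824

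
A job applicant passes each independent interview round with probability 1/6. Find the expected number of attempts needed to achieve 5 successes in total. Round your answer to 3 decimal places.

30.000

By linearity (sum of 5 independent geometric waits), E[trials] = 5/p = 5/(1/6) = 30.
≈ 30.000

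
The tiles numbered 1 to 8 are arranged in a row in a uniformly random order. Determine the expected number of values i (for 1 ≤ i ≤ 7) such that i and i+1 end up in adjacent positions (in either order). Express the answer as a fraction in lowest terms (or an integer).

7/4

For each i ∈ {1,…,7}, let Xᵢ = 1 if i and i+1 are adjacent. P(Xᵢ=1) = 2·(8−1)!/8! = 2/8.
By linearity, E[ΣXᵢ] = (7)·(2/8) = 7/4.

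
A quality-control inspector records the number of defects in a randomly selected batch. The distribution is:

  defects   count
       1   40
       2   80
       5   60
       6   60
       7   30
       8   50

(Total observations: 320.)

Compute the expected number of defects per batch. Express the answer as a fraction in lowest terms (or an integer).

Total = 320, so P(defects=1) = 40/320, etc.
E[X] = (1/8)·1 + (1/4)·2 + (3/16)·5 + (3/16)·6 + (3/32)·7 + (5/32)·8
     = 147/32

147/32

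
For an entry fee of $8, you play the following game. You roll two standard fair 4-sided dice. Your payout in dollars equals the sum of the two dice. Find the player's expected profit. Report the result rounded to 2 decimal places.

-$3.00

Distribution of the sum of the two dice: 2 w.p. 1/16, 3 w.p. 1/8, 4 w.p. 3/16, 5 w.p. 1/4, 6 w.p. 3/16, 7 w.p. 1/8, …
E[payout] = (1/16)·2 + (1/8)·3 + (3/16)·4 + (1/4)·5 + (3/16)·6 + (1/8)·7 + (1/16)·8 = 5
Expected profit = 5 − 8 = -3 ≈ -$3.00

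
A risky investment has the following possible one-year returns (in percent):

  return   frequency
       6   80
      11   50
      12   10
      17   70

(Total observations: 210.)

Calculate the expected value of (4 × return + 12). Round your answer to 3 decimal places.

Total = 210, so P(return=6) = 80/210, etc.
E[4x+12] = (8/21)·36 + (5/21)·56 + (1/21)·60 + (1/3)·80
     = 396/7 ≈ 56.571

56.571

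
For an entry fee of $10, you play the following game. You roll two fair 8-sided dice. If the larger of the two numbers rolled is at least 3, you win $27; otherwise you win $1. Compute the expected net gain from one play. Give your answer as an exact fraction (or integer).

123/8 dollars

E[payout] = (1/16)·1 + (15/16)·27 = 203/8
Expected profit = 203/8 − 10 = 123/8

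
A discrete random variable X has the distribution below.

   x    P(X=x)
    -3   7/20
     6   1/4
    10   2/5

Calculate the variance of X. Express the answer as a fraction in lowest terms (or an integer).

12939/400

E[X] = (7/20)·(-3) + (1/4)·6 + (2/5)·10 = 89/20
E[X²] = (7/20)·9 + (1/4)·36 + (2/5)·100 = 1043/20
Var(X) = 1043/20 − (89/20)² = 12939/400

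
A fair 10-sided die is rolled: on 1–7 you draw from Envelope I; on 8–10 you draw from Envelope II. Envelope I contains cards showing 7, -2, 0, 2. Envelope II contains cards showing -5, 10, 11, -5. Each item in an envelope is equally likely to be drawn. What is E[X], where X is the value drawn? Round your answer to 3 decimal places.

E[X | Envelope I] = (7 − 2 + 0 + 2)/4 = 7/4
E[X | Envelope II] = (-5 + 10 + 11 − 5)/4 = 11/4
E[X] = (7/10)·7/4 + (3/10)·11/4 = 41/20 ≈ 2.050

2.050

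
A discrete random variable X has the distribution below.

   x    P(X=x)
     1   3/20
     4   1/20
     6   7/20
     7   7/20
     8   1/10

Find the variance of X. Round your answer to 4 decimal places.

E[X] = (3/20)·1 + (1/20)·4 + (7/20)·6 + (7/20)·7 + (1/10)·8 = 57/10
E[X²] = (3/20)·1 + (1/20)·16 + (7/20)·36 + (7/20)·49 + (1/10)·64 = 371/10
Var(X) = 371/10 − (57/10)² = 461/100 ≈ 4.6100

4.6100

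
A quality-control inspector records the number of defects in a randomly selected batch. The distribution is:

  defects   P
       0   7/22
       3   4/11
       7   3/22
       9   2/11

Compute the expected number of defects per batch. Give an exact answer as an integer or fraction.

81/22

E[X] = (7/22)·0 + (4/11)·3 + (3/22)·7 + (2/11)·9
     = 81/22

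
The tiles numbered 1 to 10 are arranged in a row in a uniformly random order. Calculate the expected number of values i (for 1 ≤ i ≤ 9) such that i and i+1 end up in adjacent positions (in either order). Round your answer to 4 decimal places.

1.8000

For each i ∈ {1,…,9}, let Xᵢ = 1 if i and i+1 are adjacent. P(Xᵢ=1) = 2·(10−1)!/10! = 2/10.
By linearity, E[ΣXᵢ] = (9)·(2/10) = 9/5.
≈ 1.8000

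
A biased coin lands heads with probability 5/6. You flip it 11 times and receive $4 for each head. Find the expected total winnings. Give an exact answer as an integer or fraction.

E[#heads] = 11·5/6 = 55/6 (linearity over flips).
E[winnings] = 4·55/6 = 110/3.

110/3 dollars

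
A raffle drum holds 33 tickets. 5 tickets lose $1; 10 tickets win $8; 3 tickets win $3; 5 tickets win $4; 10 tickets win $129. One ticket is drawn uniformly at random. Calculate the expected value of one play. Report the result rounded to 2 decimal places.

$42.24

E[payout] = (5/33)·(-1) + (10/33)·8 + (3/33)·3 + (5/33)·4 + (10/33)·129 = 1394/33
≈ $42.24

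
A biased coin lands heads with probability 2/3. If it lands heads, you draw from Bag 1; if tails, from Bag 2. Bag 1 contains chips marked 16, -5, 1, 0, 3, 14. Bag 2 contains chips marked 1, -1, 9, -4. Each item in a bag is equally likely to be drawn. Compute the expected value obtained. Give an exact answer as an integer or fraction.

E[X | Bag 1] = (16 − 5 + 1 + 0 + 3 + 14)/6 = 29/6
E[X | Bag 2] = (1 − 1 + 9 − 4)/4 = 5/4
E[X] = (2/3)·29/6 + (1/3)·5/4 = 131/36

131/36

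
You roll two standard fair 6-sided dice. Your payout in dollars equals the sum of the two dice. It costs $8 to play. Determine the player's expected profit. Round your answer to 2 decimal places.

Distribution of the sum of the two dice: 2 w.p. 1/36, 3 w.p. 1/18, 4 w.p. 1/12, 5 w.p. 1/9, 6 w.p. 5/36, 7 w.p. 1/6, …
E[payout] = (1/36)·2 + (1/18)·3 + (1/12)·4 + (1/9)·5 + (5/36)·6 + (1/6)·7 + (5/36)·8 + (1/9)·9 + (1/12)·10 + (1/18)·11 + (1/36)·12 = 7
Expected profit = 7 − 8 = -1 ≈ -$1.00

-$1.00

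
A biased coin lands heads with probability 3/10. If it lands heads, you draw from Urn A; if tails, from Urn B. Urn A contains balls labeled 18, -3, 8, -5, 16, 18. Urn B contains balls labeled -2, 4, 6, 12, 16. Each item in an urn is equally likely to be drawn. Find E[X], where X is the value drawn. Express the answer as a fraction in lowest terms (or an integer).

E[X | Urn A] = (18 − 3 + 8 − 5 + 16 + 18)/6 = 26/3
E[X | Urn B] = (-2 + 4 + 6 + 12 + 16)/5 = 36/5
E[X] = (3/10)·26/3 + (7/10)·36/5 = 191/25

191/25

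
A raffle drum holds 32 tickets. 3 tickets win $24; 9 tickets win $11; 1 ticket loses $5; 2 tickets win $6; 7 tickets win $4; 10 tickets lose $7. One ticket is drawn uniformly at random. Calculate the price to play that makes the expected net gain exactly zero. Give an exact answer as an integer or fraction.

17/4 dollars

E[payout] = (3/32)·24 + (9/32)·11 + (1/32)·(-5) + (2/32)·6 + (7/32)·4 + (10/32)·(-7) = 17/4
Fair fee = E[payout] = 17/4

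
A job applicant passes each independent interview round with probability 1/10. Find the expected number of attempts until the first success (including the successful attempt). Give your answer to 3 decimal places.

For a geometric distribution, E[trials] = 1/p = 1/(1/10) = 10.
≈ 10.000

10.000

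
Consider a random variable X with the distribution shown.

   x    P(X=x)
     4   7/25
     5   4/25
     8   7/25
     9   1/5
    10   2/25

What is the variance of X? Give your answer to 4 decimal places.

4.9024

E[X] = (7/25)·4 + (4/25)·5 + (7/25)·8 + (1/5)·9 + (2/25)·10 = 169/25
E[X²] = (7/25)·16 + (4/25)·25 + (7/25)·64 + (1/5)·81 + (2/25)·100 = 253/5
Var(X) = 253/5 − (169/25)² = 3064/625 ≈ 4.9024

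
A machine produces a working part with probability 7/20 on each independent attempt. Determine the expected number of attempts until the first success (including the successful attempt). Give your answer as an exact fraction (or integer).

20/7

For a geometric distribution, E[trials] = 1/p = 1/(7/20) = 20/7.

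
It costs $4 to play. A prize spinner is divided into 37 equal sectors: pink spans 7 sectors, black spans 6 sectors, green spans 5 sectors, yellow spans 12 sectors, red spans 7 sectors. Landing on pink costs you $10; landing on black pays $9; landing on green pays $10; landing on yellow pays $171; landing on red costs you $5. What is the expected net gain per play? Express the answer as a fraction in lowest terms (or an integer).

1903/37 dollars

E[payout] = (7/37)·(-10) + (6/37)·9 + (5/37)·10 + (12/37)·171 + (7/37)·(-5) = 2051/37
Expected profit = 2051/37 − 4 = 1903/37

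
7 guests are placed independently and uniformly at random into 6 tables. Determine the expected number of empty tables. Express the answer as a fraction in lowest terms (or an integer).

78125/46656

Let Xⱼ=1 if table j is empty. P(Xⱼ=1) = ((6-1)/6)^7 = 78125/279936.
By linearity, E[#empty] = 6·78125/279936 = 78125/46656.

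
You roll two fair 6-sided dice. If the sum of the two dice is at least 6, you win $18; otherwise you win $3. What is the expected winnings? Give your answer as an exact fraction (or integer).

E[payout] = (5/18)·3 + (13/18)·18 = 83/6

83/6 dollars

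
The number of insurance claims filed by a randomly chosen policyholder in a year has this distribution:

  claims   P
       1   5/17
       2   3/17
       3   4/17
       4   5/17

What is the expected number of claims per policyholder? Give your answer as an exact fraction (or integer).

E[X] = (5/17)·1 + (3/17)·2 + (4/17)·3 + (5/17)·4
     = 43/17

43/17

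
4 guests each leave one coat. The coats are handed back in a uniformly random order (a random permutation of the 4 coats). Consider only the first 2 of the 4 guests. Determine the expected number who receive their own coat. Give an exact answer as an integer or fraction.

Let Xᵢ = 1 if person i gets their own coat. For each i, P(Xᵢ=1) = 1/4.
By linearity of expectation, E[X₁+…+X_2] = 2·(1/4) = 1/2.

1/2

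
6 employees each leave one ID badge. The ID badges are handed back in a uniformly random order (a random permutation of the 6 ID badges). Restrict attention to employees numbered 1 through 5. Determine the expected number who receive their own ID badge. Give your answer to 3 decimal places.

Let Xᵢ = 1 if person i gets their own ID badge. For each i, P(Xᵢ=1) = 1/6.
By linearity of expectation, E[X₁+…+X_5] = 5·(1/6) = 5/6.
≈ 0.833

0.833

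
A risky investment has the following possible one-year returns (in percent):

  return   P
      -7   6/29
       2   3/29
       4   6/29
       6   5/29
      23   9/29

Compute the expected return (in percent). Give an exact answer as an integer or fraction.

E[X] = (6/29)·(-7) + (3/29)·2 + (6/29)·4 + (5/29)·6 + (9/29)·23
     = 225/29

225/29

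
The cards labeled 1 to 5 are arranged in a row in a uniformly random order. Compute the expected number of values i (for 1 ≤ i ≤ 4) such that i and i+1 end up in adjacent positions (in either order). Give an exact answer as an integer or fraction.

For each i ∈ {1,…,4}, let Xᵢ = 1 if i and i+1 are adjacent. P(Xᵢ=1) = 2·(5−1)!/5! = 2/5.
By linearity, E[ΣXᵢ] = (4)·(2/5) = 8/5.

8/5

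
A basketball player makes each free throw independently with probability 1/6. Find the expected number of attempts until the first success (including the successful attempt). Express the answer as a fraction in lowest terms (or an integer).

6

For a geometric distribution, E[trials] = 1/p = 1/(1/6) = 6.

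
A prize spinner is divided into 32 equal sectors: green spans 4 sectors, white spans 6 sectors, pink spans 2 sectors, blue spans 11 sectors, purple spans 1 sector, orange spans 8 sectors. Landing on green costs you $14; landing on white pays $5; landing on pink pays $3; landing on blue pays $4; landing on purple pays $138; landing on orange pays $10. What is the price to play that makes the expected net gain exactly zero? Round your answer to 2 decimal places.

E[payout] = (4/32)·(-14) + (6/32)·5 + (2/32)·3 + (11/32)·4 + (1/32)·138 + (8/32)·10 = 121/16
Fair fee = E[payout] = 121/16 ≈ $7.56

$7.56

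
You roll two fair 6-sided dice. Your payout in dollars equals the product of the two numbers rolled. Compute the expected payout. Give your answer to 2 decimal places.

Distribution of the product of the two numbers rolled: 1 w.p. 1/36, 2 w.p. 1/18, 3 w.p. 1/18, 4 w.p. 1/12, 5 w.p. 1/18, 6 w.p. 1/9, …
E[payout] = (1/36)·1 + (1/18)·2 + (1/18)·3 + (1/12)·4 + (1/18)·5 + (1/9)·6 + (1/18)·8 + (1/36)·9 + (1/18)·10 + (1/9)·12 + (1/18)·15 + (1/36)·16 + (1/18)·18 + (1/18)·20 + (1/18)·24 + (1/36)·25 + (1/18)·30 + (1/36)·36 = 49/4
≈ $12.25

$12.25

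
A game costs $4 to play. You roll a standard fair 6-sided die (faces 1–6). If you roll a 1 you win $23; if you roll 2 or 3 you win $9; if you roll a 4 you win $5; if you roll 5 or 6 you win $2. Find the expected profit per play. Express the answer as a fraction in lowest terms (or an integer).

E[payout] = (1/3)·2 + (1/6)·5 + (1/3)·9 + (1/6)·23 = 25/3
Expected profit = 25/3 − 4 = 13/3

13/3 dollars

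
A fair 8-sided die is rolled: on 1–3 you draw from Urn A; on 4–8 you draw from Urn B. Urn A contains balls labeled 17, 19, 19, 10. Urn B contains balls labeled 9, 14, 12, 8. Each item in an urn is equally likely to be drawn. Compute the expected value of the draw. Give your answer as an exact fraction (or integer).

205/16

E[X | Urn A] = (17 + 19 + 19 + 10)/4 = 65/4
E[X | Urn B] = (9 + 14 + 12 + 8)/4 = 43/4
E[X] = (3/8)·65/4 + (5/8)·43/4 = 205/16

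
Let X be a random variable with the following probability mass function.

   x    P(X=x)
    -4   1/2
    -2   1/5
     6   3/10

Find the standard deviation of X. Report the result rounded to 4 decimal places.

4.3863

E[X] = -3/5, E[X²] = 98/5
Var(X) = E[X²] − (E[X])² = 98/5 − 9/25 = 481/25
SD(X) = √(481/25) ≈ 4.3863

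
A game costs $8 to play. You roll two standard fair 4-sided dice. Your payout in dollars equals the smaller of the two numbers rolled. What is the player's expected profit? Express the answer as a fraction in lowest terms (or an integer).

Distribution of the smaller of the two numbers rolled: 1 w.p. 7/16, 2 w.p. 5/16, 3 w.p. 3/16, 4 w.p. 1/16
E[payout] = (7/16)·1 + (5/16)·2 + (3/16)·3 + (1/16)·4 = 15/8
Expected profit = 15/8 − 8 = -49/8

-49/8 dollars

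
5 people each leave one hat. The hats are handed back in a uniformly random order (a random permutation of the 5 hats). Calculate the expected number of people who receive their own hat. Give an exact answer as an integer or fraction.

Let Xᵢ = 1 if person i gets their own hat. For each i, P(Xᵢ=1) = 1/5.
By linearity of expectation, E[X₁+…+X_5] = 5·(1/5) = 1.

1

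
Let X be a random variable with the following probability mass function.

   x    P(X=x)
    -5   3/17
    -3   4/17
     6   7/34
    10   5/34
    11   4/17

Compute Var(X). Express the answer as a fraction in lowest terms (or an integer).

E[X] = (3/17)·(-5) + (4/17)·(-3) + (7/34)·6 + (5/34)·10 + (4/17)·11 = 63/17
E[X²] = (3/17)·25 + (4/17)·9 + (7/34)·36 + (5/34)·100 + (4/17)·121 = 971/17
Var(X) = 971/17 − (63/17)² = 12538/289

12538/289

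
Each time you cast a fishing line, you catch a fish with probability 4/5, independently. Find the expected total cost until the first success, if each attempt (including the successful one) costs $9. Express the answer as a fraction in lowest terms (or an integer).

45/4 dollars

E[#attempts] = 1/p = 5/4; E[cost] = 9·5/4 = 45/4.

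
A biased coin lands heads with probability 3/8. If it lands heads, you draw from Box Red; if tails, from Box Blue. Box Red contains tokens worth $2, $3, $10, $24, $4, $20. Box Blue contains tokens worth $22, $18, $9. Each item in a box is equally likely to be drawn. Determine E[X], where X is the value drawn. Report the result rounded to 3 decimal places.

E[X | Box Red] = (2 + 3 + 10 + 24 + 4 + 20)/6 = 21/2
E[X | Box Blue] = (22 + 18 + 9)/3 = 49/3
E[X] = (3/8)·21/2 + (5/8)·49/3 = 679/48 ≈ 14.146

$14.146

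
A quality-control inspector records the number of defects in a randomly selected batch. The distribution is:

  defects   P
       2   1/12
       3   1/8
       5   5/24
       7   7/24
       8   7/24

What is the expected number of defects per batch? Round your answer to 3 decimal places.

E[X] = (1/12)·2 + (1/8)·3 + (5/24)·5 + (7/24)·7 + (7/24)·8
     = 143/24 ≈ 5.958

5.958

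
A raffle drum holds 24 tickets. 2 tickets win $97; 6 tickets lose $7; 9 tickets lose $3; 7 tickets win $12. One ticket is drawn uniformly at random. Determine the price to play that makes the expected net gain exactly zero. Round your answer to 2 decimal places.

E[payout] = (2/24)·97 + (6/24)·(-7) + (9/24)·(-3) + (7/24)·12 = 209/24
Fair fee = E[payout] = 209/24 ≈ $8.71

$8.71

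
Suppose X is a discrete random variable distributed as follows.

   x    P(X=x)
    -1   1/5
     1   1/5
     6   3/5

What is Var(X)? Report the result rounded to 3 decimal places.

E[X] = (1/5)·(-1) + (1/5)·1 + (3/5)·6 = 18/5
E[X²] = (1/5)·1 + (1/5)·1 + (3/5)·36 = 22
Var(X) = 22 − (18/5)² = 226/25 ≈ 9.040

9.040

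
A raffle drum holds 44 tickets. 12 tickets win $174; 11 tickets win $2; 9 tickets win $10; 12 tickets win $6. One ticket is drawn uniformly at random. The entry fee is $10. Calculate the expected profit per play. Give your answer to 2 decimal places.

$41.64

E[payout] = (12/44)·174 + (11/44)·2 + (9/44)·10 + (12/44)·6 = 568/11
Expected profit = 568/11 − 10 = 458/11 ≈ $41.64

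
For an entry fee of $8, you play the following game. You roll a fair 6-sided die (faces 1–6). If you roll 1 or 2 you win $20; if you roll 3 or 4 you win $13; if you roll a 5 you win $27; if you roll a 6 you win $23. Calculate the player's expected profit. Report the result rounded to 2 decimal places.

E[payout] = (1/3)·13 + (1/3)·20 + (1/6)·23 + (1/6)·27 = 58/3
Expected profit = 58/3 − 8 = 34/3 ≈ $11.33

$11.33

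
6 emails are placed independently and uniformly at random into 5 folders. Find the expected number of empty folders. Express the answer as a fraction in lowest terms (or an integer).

4096/3125

Let Xⱼ=1 if folder j is empty. P(Xⱼ=1) = ((5-1)/5)^6 = 4096/15625.
By linearity, E[#empty] = 5·4096/15625 = 4096/3125.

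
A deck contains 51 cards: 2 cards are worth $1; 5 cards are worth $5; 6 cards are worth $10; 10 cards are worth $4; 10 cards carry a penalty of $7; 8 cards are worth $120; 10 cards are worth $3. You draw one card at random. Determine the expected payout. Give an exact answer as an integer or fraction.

349/17 dollars

E[payout] = (2/51)·1 + (5/51)·5 + (6/51)·10 + (10/51)·4 + (10/51)·(-7) + (8/51)·120 + (10/51)·3 = 349/17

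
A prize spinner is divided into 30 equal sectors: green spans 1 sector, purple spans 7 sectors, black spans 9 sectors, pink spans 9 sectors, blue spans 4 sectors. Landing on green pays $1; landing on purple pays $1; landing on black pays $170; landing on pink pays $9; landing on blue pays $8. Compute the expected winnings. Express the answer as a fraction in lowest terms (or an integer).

E[payout] = (1/30)·1 + (7/30)·1 + (9/30)·170 + (9/30)·9 + (4/30)·8 = 1651/30

1651/30 dollars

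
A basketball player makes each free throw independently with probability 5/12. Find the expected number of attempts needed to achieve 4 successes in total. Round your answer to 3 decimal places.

By linearity (sum of 4 independent geometric waits), E[trials] = 4/p = 4/(5/12) = 48/5.
≈ 9.600

9.600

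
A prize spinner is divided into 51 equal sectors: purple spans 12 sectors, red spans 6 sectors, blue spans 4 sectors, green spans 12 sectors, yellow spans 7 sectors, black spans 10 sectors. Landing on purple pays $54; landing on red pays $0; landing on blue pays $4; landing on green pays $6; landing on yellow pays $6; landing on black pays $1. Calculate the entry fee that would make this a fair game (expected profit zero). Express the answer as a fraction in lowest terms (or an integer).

788/51 dollars

E[payout] = (12/51)·54 + (6/51)·0 + (4/51)·4 + (12/51)·6 + (7/51)·6 + (10/51)·1 = 788/51
Fair fee = E[payout] = 788/51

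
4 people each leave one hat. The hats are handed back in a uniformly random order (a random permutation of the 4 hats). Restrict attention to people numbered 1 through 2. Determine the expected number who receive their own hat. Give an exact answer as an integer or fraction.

1/2

Let Xᵢ = 1 if person i gets their own hat. For each i, P(Xᵢ=1) = 1/4.
By linearity of expectation, E[X₁+…+X_2] = 2·(1/4) = 1/2.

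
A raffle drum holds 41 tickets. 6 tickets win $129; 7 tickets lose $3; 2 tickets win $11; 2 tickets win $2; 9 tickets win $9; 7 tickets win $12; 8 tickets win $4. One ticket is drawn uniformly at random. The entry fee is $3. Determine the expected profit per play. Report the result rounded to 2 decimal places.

$20.80

E[payout] = (6/41)·129 + (7/41)·(-3) + (2/41)·11 + (2/41)·2 + (9/41)·9 + (7/41)·12 + (8/41)·4 = 976/41
Expected profit = 976/41 − 3 = 853/41 ≈ $20.80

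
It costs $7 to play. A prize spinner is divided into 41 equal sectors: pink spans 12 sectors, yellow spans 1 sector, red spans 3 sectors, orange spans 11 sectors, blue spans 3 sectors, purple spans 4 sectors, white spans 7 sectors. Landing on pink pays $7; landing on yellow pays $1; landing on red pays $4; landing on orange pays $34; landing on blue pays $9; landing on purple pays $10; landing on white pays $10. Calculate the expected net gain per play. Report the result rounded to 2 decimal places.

E[payout] = (12/41)·7 + (1/41)·1 + (3/41)·4 + (11/41)·34 + (3/41)·9 + (4/41)·10 + (7/41)·10 = 608/41
Expected profit = 608/41 − 7 = 321/41 ≈ $7.83

$7.83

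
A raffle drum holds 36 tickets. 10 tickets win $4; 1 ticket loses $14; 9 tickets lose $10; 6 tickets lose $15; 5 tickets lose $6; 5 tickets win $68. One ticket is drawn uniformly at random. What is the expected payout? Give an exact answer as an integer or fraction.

E[payout] = (10/36)·4 + (1/36)·(-14) + (9/36)·(-10) + (6/36)·(-15) + (5/36)·(-6) + (5/36)·68 = 13/3

13/3 dollars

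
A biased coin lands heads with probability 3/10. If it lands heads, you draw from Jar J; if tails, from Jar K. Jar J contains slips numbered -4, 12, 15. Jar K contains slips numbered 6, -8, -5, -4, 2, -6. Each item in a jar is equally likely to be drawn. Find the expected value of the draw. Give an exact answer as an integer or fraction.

E[X | Jar J] = (-4 + 12 + 15)/3 = 23/3
E[X | Jar K] = (6 − 8 − 5 − 4 + 2 − 6)/6 = -5/2
E[X] = (3/10)·23/3 + (7/10)·(-5/2) = 11/20

11/20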